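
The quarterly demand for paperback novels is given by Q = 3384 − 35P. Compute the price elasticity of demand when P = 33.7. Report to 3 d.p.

At P = 33.7, Q = 2204.500.
dQ/dP = −35.
ε = (dQ/dP)(P/Q) = (-35)(33.7/2204.500).
|ε| < 1, so demand is inelastic at this price.

-0.535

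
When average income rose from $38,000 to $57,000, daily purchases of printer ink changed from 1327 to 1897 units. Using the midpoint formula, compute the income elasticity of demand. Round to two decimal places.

ΔQ = 570, ΔI = 19000. Midpoints: Ī = 47,500, Q̄ = 1612.0.
ε_I = (ΔQ/ΔI)(Ī/Q̄) = (570/19000)(47500/1612.0).
ε_I > 0, so the good is normal.

0.88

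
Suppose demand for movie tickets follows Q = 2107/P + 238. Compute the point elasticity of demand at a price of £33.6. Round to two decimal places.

-0.21

At P = 33.6, Q = 300.708.
dQ/dP = −2107/P² = -1.866.
ε = (dQ/dP)(P/Q) = (-1.866)(33.6/300.708).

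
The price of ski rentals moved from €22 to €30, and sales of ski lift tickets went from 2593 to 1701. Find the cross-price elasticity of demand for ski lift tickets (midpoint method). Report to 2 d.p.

ΔQ_x = 1701 − 2593 = -892; ΔP_y = 30 − 22 = 8.
Midpoints: P̄_y = 26.00, Q̄_x = 2147.0.
ε_xy = (ΔQ_x/ΔP_y)(P̄_y/Q̄_x) = (-892/8)(26.00/2147.0).
ε_xy < 0, so the goods are complements.

-1.35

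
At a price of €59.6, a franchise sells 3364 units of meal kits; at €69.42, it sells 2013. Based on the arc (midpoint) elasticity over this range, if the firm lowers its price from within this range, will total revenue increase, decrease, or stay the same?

Arc ε = (-1351/9.82)(64.51/2688.5) ≈ -3.301.
|ε| = 3.30 > 1, so demand is elastic. A price cut therefore raises total revenue.

increase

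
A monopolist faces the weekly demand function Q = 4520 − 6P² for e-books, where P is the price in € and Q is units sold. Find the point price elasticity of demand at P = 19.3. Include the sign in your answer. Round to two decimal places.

-1.96

At P = 19.3, Q = 2285.060.
dQ/dP = −12P = -231.600.
ε = (dQ/dP)(P/Q) = (-231.600)(19.3/2285.060).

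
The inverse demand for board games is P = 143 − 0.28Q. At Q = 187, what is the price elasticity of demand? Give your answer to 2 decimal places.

-1.73

At Q = 187, P = 143 − 0.28(187) = 90.64.
dP/dQ = −0.28, so dQ/dP = 1/(−0.28) = -3.571.
ε = (dQ/dP)(P/Q) = (-3.571)(90.64/187).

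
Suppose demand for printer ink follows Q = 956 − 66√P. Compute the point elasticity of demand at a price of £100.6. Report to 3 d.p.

-1.126

At P = 100.6, Q = 294.023.
dQ/dP = −66/(2√P) = -3.290.
ε = (dQ/dP)(P/Q) = (-3.290)(100.6/294.023).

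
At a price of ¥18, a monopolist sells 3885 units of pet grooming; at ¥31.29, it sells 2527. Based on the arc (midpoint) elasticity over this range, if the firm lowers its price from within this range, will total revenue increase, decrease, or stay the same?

decrease

Arc ε = (-1358/13.29)(24.64/3206.0) ≈ -0.785.
|ε| = 0.79 < 1, so demand is inelastic. A price cut therefore reduces total revenue.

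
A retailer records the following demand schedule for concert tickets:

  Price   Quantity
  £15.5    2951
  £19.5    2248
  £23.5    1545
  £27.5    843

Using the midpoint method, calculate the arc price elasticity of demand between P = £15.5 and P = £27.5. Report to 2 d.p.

At P = 15.5, Q = 2951; at P = 27.5, Q = 843.
ΔQ = -2108, ΔP = 12.0. Midpoints: P̄ = 21.50, Q̄ = 1897.0.
ε = (ΔQ/ΔP)(P̄/Q̄) = (-2108/12.0)(21.50/1897.0).

-1.99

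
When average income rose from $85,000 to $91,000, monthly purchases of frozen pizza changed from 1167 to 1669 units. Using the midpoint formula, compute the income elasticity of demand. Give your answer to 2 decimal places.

5.19

ΔQ = 502, ΔI = 6000. Midpoints: Ī = 88,000, Q̄ = 1418.0.
ε_I = (ΔQ/ΔI)(Ī/Q̄) = (502/6000)(88000/1418.0).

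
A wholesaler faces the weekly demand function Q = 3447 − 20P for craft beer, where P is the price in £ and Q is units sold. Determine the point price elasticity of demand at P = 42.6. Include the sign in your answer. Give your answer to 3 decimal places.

At P = 42.6, Q = 2595.
dQ/dP = −20.
ε = (dQ/dP)(P/Q) = (-20)(42.6/2595).

-0.328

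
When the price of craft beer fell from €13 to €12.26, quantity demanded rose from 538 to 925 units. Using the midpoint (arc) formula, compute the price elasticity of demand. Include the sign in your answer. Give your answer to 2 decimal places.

-9.03

ΔQ = 925 − 538 = 387; ΔP = 12.26 − 13 = -0.74.
Midpoints: P̄ = 12.63, Q̄ = 731.5.
ε = (ΔQ/ΔP)(P̄/Q̄) = (387/-0.74)(12.63/731.5).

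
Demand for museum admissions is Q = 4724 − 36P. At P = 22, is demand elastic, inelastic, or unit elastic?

inelastic

Q = 3932, dQ/dP = -36.
ε = (dQ/dP)(P/Q) ≈ -0.201.
|ε| = 0.20 < 1.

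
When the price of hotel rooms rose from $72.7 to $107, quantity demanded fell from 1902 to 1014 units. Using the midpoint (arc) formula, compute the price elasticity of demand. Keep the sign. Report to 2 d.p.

-1.60

ΔQ = 1014 − 1902 = -888; ΔP = 107 − 72.7 = 34.3.
Midpoints: P̄ = 89.85, Q̄ = 1458.0.
ε = (ΔQ/ΔP)(P̄/Q̄) = (-888/34.3)(89.85/1458.0).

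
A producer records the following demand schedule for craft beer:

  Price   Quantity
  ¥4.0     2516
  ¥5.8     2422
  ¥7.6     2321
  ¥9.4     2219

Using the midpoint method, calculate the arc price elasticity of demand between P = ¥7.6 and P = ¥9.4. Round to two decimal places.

-0.21

At P = 7.6, Q = 2321; at P = 9.4, Q = 2219.
ΔQ = -102, ΔP = 1.8. Midpoints: P̄ = 8.50, Q̄ = 2270.0.
ε = (ΔQ/ΔP)(P̄/Q̄) = (-102/1.8)(8.50/2270.0).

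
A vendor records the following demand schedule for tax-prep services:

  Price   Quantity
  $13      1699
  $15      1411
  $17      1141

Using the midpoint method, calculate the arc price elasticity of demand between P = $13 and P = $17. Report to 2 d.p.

-1.47

At P = 13, Q = 1699; at P = 17, Q = 1141.
ΔQ = -558, ΔP = 4. Midpoints: P̄ = 15.00, Q̄ = 1420.0.
ε = (ΔQ/ΔP)(P̄/Q̄) = (-558/4)(15.00/1420.0).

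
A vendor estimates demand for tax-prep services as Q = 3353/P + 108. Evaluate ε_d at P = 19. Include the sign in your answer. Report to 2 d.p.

-0.62

At P = 19, Q = 284.474.
dQ/dP = −3353/P² = -9.288.
ε = (dQ/dP)(P/Q) = (-9.288)(19/284.474).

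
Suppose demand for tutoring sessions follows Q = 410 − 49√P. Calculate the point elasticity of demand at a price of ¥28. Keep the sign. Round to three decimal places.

At P = 28, Q = 150.716.
dQ/dP = −49/(2√P) = -4.630.
ε = (dQ/dP)(P/Q) = (-4.630)(28/150.716).

-0.860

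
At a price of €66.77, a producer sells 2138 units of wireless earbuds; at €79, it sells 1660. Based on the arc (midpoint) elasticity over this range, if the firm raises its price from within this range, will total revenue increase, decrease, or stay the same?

decrease

Arc ε = (-478/12.23)(72.88/1899.0) ≈ -1.500.
|ε| = 1.50 > 1, so demand is elastic. A price rise therefore reduces total revenue.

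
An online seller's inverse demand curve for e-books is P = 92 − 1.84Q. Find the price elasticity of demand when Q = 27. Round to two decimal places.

-0.85

At Q = 27, P = 92 − 1.84(27) = 42.32.
dP/dQ = −1.84, so dQ/dP = 1/(−1.84) = -0.543.
ε = (dQ/dP)(P/Q) = (-0.543)(42.32/27).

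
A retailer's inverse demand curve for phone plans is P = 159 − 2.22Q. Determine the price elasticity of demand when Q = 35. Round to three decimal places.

-1.046

At Q = 35, P = 159 − 2.22(35) = 81.30.
dP/dQ = −2.22, so dQ/dP = 1/(−2.22) = -0.450.
ε = (dQ/dP)(P/Q) = (-0.450)(81.30/35).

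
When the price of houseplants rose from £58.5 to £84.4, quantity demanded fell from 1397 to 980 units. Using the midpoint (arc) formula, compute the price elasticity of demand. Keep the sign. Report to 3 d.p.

ΔQ = 980 − 1397 = -417; ΔP = 84.4 − 58.5 = 25.9.
Midpoints: P̄ = 71.45, Q̄ = 1188.5.
ε = (ΔQ/ΔP)(P̄/Q̄) = (-417/25.9)(71.45/1188.5).

-0.968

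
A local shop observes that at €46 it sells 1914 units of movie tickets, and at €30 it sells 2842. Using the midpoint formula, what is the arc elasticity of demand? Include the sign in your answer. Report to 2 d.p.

ΔQ = 2842 − 1914 = 928; ΔP = 30 − 46 = -16.
Midpoints: P̄ = 38.00, Q̄ = 2378.0.
ε = (ΔQ/ΔP)(P̄/Q̄) = (928/-16)(38.00/2378.0).

-0.93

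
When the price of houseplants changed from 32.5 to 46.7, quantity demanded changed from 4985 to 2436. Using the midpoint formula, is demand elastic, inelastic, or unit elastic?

Arc ε ≈ -1.916.
|ε| = 1.92 > 1.

elastic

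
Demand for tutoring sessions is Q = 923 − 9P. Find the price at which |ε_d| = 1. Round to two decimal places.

51.28

For linear demand Q = a − bP, ε = −bP/(a − bP). |ε| = 1 when bP = a − bP, i.e. P = a/(2b).
P = 923/(2·9) = 923/18 = 51.2778.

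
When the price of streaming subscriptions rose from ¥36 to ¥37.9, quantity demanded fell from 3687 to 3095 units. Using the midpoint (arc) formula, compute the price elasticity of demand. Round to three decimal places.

ΔQ = 3095 − 3687 = -592; ΔP = 37.9 − 36 = 1.9.
Midpoints: P̄ = 36.95, Q̄ = 3391.0.
ε = (ΔQ/ΔP)(P̄/Q̄) = (-592/1.9)(36.95/3391.0).

-3.395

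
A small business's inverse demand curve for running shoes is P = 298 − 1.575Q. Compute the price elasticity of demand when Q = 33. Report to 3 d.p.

-4.734

At Q = 33, P = 298 − 1.575(33) = 246.03.
dP/dQ = −1.575, so dQ/dP = 1/(−1.575) = -0.635.
ε = (dQ/dP)(P/Q) = (-0.635)(246.03/33).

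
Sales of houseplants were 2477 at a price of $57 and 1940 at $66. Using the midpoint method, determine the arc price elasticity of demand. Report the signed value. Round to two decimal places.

ΔQ = 1940 − 2477 = -537; ΔP = 66 − 57 = 9.
Midpoints: P̄ = 61.50, Q̄ = 2208.5.
ε = (ΔQ/ΔP)(P̄/Q̄) = (-537/9)(61.50/2208.5).

-1.66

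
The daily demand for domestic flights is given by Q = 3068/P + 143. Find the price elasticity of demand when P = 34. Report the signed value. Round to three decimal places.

At P = 34, Q = 233.235.
dQ/dP = −3068/P² = -2.654.
ε = (dQ/dP)(P/Q) = (-2.654)(34/233.235).
|ε| < 1, so demand is inelastic at this price.

-0.387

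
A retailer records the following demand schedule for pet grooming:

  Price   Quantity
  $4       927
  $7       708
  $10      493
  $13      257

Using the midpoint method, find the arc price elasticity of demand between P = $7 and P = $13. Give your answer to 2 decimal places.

-1.56

At P = 7, Q = 708; at P = 13, Q = 257.
ΔQ = -451, ΔP = 6. Midpoints: P̄ = 10.00, Q̄ = 482.5.
ε = (ΔQ/ΔP)(P̄/Q̄) = (-451/6)(10.00/482.5).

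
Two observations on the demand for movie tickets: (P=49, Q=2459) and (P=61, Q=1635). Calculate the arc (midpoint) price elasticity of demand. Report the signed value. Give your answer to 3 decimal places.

-1.845

ΔQ = 1635 − 2459 = -824; ΔP = 61 − 49 = 12.
Midpoints: P̄ = 55.00, Q̄ = 2047.0.
ε = (ΔQ/ΔP)(P̄/Q̄) = (-824/12)(55.00/2047.0).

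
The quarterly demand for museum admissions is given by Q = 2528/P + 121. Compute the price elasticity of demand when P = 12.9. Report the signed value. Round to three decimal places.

At P = 12.9, Q = 316.969.
dQ/dP = −2528/P² = -15.191.
ε = (dQ/dP)(P/Q) = (-15.191)(12.9/316.969).
|ε| < 1, so demand is inelastic at this price.

-0.618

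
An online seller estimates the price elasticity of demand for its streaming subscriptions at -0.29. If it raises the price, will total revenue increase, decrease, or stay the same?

|ε| = 0.29 < 1, so demand is inelastic. A price rise therefore raises total revenue.

increase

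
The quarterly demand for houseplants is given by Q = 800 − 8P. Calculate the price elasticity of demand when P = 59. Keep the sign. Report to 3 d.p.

At P = 59, Q = 328.
dQ/dP = −8.
ε = (dQ/dP)(P/Q) = (-8)(59/328).
|ε| > 1, so demand is elastic at this price.

-1.439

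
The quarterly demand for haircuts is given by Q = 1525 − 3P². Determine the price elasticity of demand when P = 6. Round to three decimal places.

At P = 6, Q = 1417.
dQ/dP = −6P = -36.
ε = (dQ/dP)(P/Q) = (-36)(6/1417).
|ε| < 1, so demand is inelastic at this price.

-0.152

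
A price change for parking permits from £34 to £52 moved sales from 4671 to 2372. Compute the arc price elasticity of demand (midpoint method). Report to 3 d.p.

ΔQ = 2372 − 4671 = -2299; ΔP = 52 − 34 = 18.
Midpoints: P̄ = 43.00, Q̄ = 3521.5.
ε = (ΔQ/ΔP)(P̄/Q̄) = (-2299/18)(43.00/3521.5).

-1.560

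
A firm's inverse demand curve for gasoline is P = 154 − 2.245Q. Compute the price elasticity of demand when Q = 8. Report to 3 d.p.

-7.575

At Q = 8, P = 154 − 2.245(8) = 136.04.
dP/dQ = −2.245, so dQ/dP = 1/(−2.245) = -0.445.
ε = (dQ/dP)(P/Q) = (-0.445)(136.04/8).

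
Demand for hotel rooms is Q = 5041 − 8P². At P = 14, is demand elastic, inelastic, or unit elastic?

inelastic

Q = 3473, dQ/dP = -224.
ε = (dQ/dP)(P/Q) ≈ -0.903.
|ε| = 0.90 < 1.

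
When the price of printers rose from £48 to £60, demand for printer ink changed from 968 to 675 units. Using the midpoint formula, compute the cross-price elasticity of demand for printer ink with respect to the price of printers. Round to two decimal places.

ΔQ_x = 675 − 968 = -293; ΔP_y = 60 − 48 = 12.
Midpoints: P̄_y = 54.00, Q̄_x = 821.5.
ε_xy = (ΔQ_x/ΔP_y)(P̄_y/Q̄_x) = (-293/12)(54.00/821.5).

-1.60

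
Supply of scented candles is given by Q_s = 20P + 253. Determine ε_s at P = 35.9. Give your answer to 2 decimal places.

0.74

At P = 35.9, Q_s = 971.
dQ_s/dP = 20.
ε_s = (dQ_s/dP)(P/Q_s) = (20)(35.9/971).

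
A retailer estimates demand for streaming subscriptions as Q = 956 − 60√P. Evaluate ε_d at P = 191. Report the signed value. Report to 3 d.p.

-3.270

At P = 191, Q = 126.784.
dQ/dP = −60/(2√P) = -2.171.
ε = (dQ/dP)(P/Q) = (-2.171)(191/126.784).
|ε| > 1, so demand is elastic at this price.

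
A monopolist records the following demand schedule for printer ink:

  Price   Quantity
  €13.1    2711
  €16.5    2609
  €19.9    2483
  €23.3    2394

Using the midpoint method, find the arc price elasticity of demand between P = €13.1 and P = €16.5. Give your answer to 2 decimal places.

-0.17

At P = 13.1, Q = 2711; at P = 16.5, Q = 2609.
ΔQ = -102, ΔP = 3.4. Midpoints: P̄ = 14.80, Q̄ = 2660.0.
ε = (ΔQ/ΔP)(P̄/Q̄) = (-102/3.4)(14.80/2660.0).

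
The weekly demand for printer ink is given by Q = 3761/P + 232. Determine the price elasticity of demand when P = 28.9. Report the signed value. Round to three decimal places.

-0.359

At P = 28.9, Q = 362.138.
dQ/dP = −3761/P² = -4.503.
ε = (dQ/dP)(P/Q) = (-4.503)(28.9/362.138).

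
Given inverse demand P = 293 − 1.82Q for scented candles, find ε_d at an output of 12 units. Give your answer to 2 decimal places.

-12.42

At Q = 12, P = 293 − 1.82(12) = 271.16.
dP/dQ = −1.82, so dQ/dP = 1/(−1.82) = -0.549.
ε = (dQ/dP)(P/Q) = (-0.549)(271.16/12).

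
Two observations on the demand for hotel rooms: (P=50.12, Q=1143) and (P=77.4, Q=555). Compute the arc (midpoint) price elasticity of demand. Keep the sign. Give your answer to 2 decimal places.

-1.62

ΔQ = 555 − 1143 = -588; ΔP = 77.4 − 50.12 = 27.28.
Midpoints: P̄ = 63.76, Q̄ = 849.0.
ε = (ΔQ/ΔP)(P̄/Q̄) = (-588/27.28)(63.76/849.0).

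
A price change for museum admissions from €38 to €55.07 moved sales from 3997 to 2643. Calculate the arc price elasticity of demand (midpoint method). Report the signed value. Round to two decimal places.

ΔQ = 2643 − 3997 = -1354; ΔP = 55.07 − 38 = 17.07.
Midpoints: P̄ = 46.53, Q̄ = 3320.0.
ε = (ΔQ/ΔP)(P̄/Q̄) = (-1354/17.07)(46.53/3320.0).

-1.11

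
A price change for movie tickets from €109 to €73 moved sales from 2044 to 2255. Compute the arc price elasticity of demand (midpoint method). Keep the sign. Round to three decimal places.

-0.248

ΔQ = 2255 − 2044 = 211; ΔP = 73 − 109 = -36.
Midpoints: P̄ = 91.00, Q̄ = 2149.5.
ε = (ΔQ/ΔP)(P̄/Q̄) = (211/-36)(91.00/2149.5).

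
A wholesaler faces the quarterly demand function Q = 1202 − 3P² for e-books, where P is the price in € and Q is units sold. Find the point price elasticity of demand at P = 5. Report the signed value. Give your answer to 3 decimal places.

At P = 5, Q = 1127.
dQ/dP = −6P = -30.
ε = (dQ/dP)(P/Q) = (-30)(5/1127).
|ε| < 1, so demand is inelastic at this price.

-0.133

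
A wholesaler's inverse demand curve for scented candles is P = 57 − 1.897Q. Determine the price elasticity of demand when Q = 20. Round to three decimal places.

-0.502

At Q = 20, P = 57 − 1.897(20) = 19.06.
dP/dQ = −1.897, so dQ/dP = 1/(−1.897) = -0.527.
ε = (dQ/dP)(P/Q) = (-0.527)(19.06/20).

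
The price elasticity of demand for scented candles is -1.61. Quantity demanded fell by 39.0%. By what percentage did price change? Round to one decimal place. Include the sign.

%ΔP ≈ %ΔQ / ε = (-39.0%)/(-1.61) = 24.22%.

24.2%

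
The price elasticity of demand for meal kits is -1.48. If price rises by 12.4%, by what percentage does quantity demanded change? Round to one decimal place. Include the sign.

-18.4%

%ΔQ ≈ ε × %ΔP = (-1.48)(12.4%) = -18.35%.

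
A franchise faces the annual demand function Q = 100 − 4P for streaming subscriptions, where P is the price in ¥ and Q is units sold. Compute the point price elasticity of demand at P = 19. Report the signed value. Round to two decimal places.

At P = 19, Q = 24.
dQ/dP = −4.
ε = (dQ/dP)(P/Q) = (-4)(19/24).
|ε| > 1, so demand is elastic at this price.

-3.17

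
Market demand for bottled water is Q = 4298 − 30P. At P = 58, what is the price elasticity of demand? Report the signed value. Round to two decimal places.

-0.68

At P = 58, Q = 2558.
dQ/dP = −30.
ε = (dQ/dP)(P/Q) = (-30)(58/2558).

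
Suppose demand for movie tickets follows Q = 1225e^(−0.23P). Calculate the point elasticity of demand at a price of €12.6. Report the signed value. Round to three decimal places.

-2.898

At P = 12.6, Q = 67.538.
dQ/dP = −0.23·1225e^(−0.23P) = −0.23Q = -15.534.
ε = (dQ/dP)(P/Q) = (-15.534)(12.6/67.538).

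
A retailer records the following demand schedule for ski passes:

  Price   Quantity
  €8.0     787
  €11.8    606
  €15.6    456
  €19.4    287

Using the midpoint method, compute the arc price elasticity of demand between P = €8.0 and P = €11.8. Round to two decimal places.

-0.68

At P = 8.0, Q = 787; at P = 11.8, Q = 606.
ΔQ = -181, ΔP = 3.8. Midpoints: P̄ = 9.90, Q̄ = 696.5.
ε = (ΔQ/ΔP)(P̄/Q̄) = (-181/3.8)(9.90/696.5).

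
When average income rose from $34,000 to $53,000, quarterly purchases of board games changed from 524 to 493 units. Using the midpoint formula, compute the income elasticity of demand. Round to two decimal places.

-0.14

ΔQ = -31, ΔI = 19000. Midpoints: Ī = 43,500, Q̄ = 508.5.
ε_I = (ΔQ/ΔI)(Ī/Q̄) = (-31/19000)(43500/508.5).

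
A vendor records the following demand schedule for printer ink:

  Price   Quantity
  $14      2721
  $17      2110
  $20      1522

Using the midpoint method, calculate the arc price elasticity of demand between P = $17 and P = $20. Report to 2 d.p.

At P = 17, Q = 2110; at P = 20, Q = 1522.
ΔQ = -588, ΔP = 3. Midpoints: P̄ = 18.50, Q̄ = 1816.0.
ε = (ΔQ/ΔP)(P̄/Q̄) = (-588/3)(18.50/1816.0).

-2.00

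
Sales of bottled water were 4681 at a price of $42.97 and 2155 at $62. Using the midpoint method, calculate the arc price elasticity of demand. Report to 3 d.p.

ΔQ = 2155 − 4681 = -2526; ΔP = 62 − 42.97 = 19.03.
Midpoints: P̄ = 52.48, Q̄ = 3418.0.
ε = (ΔQ/ΔP)(P̄/Q̄) = (-2526/19.03)(52.48/3418.0).

-2.038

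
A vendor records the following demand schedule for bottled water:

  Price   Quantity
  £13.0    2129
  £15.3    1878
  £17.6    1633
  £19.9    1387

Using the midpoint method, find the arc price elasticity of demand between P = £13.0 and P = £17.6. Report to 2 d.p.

-0.88

At P = 13.0, Q = 2129; at P = 17.6, Q = 1633.
ΔQ = -496, ΔP = 4.6. Midpoints: P̄ = 15.30, Q̄ = 1881.0.
ε = (ΔQ/ΔP)(P̄/Q̄) = (-496/4.6)(15.30/1881.0).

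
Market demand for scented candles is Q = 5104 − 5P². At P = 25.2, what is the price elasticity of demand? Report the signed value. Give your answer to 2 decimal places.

At P = 25.2, Q = 1928.800.
dQ/dP = −10P = -252.
ε = (dQ/dP)(P/Q) = (-252)(25.2/1928.800).

-3.29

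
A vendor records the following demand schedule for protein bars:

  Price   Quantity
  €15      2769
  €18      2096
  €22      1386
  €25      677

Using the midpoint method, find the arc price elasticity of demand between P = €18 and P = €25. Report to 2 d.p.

At P = 18, Q = 2096; at P = 25, Q = 677.
ΔQ = -1419, ΔP = 7. Midpoints: P̄ = 21.50, Q̄ = 1386.5.
ε = (ΔQ/ΔP)(P̄/Q̄) = (-1419/7)(21.50/1386.5).

-3.14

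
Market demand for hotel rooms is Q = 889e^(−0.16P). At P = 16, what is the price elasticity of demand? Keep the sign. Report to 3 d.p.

At P = 16, Q = 68.724.
dQ/dP = −0.16·889e^(−0.16P) = −0.16Q = -10.996.
ε = (dQ/dP)(P/Q) = (-10.996)(16/68.724).
|ε| > 1, so demand is elastic at this price.

-2.560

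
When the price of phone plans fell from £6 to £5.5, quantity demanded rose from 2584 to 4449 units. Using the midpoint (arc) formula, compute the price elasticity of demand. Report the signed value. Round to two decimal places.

-6.10

ΔQ = 4449 − 2584 = 1865; ΔP = 5.5 − 6 = -0.5.
Midpoints: P̄ = 5.75, Q̄ = 3516.5.
ε = (ΔQ/ΔP)(P̄/Q̄) = (1865/-0.5)(5.75/3516.5).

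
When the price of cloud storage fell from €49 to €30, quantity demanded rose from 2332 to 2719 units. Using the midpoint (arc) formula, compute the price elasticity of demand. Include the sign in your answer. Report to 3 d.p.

-0.319

ΔQ = 2719 − 2332 = 387; ΔP = 30 − 49 = -19.
Midpoints: P̄ = 39.50, Q̄ = 2525.5.
ε = (ΔQ/ΔP)(P̄/Q̄) = (387/-19)(39.50/2525.5).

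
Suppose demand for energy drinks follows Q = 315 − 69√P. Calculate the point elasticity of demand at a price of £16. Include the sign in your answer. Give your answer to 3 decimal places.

At P = 16, Q = 39.
dQ/dP = −69/(2√P) = -8.625.
ε = (dQ/dP)(P/Q) = (-8.625)(16/39).

-3.538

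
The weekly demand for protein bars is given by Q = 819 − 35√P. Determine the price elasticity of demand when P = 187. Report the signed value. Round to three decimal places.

-0.703

At P = 187, Q = 340.382.
dQ/dP = −35/(2√P) = -1.280.
ε = (dQ/dP)(P/Q) = (-1.280)(187/340.382).
|ε| < 1, so demand is inelastic at this price.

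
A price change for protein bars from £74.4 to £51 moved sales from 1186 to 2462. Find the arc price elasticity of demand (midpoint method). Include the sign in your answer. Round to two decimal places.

-1.87

ΔQ = 2462 − 1186 = 1276; ΔP = 51 − 74.4 = -23.4.
Midpoints: P̄ = 62.70, Q̄ = 1824.0.
ε = (ΔQ/ΔP)(P̄/Q̄) = (1276/-23.4)(62.70/1824.0).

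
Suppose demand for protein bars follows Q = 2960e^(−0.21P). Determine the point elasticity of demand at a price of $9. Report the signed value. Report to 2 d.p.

At P = 9, Q = 447.173.
dQ/dP = −0.21·2960e^(−0.21P) = −0.21Q = -93.906.
ε = (dQ/dP)(P/Q) = (-93.906)(9/447.173).

-1.89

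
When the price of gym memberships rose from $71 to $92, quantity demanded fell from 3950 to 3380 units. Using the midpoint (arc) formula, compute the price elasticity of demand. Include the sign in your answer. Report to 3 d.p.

ΔQ = 3380 − 3950 = -570; ΔP = 92 − 71 = 21.
Midpoints: P̄ = 81.50, Q̄ = 3665.0.
ε = (ΔQ/ΔP)(P̄/Q̄) = (-570/21)(81.50/3665.0).

-0.604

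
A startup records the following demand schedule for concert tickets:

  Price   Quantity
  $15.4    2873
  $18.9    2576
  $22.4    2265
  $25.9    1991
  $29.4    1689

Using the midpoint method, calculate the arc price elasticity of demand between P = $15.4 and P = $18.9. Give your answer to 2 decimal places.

At P = 15.4, Q = 2873; at P = 18.9, Q = 2576.
ΔQ = -297, ΔP = 3.5. Midpoints: P̄ = 17.15, Q̄ = 2724.5.
ε = (ΔQ/ΔP)(P̄/Q̄) = (-297/3.5)(17.15/2724.5).

-0.53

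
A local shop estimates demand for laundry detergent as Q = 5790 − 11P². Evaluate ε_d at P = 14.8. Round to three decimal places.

-1.425

At P = 14.8, Q = 3380.560.
dQ/dP = −22P = -325.600.
ε = (dQ/dP)(P/Q) = (-325.600)(14.8/3380.560).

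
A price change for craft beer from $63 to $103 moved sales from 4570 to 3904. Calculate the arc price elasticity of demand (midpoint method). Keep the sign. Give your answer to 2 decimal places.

-0.33

ΔQ = 3904 − 4570 = -666; ΔP = 103 − 63 = 40.
Midpoints: P̄ = 83.00, Q̄ = 4237.0.
ε = (ΔQ/ΔP)(P̄/Q̄) = (-666/40)(83.00/4237.0).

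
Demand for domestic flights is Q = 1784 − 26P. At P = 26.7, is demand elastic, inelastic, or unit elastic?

inelastic

Q = 1089.800, dQ/dP = -26.
ε = (dQ/dP)(P/Q) ≈ -0.637.
|ε| = 0.64 < 1.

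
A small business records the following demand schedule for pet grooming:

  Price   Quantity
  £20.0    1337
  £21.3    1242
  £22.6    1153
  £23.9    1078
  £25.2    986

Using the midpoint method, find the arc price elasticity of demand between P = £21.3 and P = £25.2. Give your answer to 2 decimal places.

At P = 21.3, Q = 1242; at P = 25.2, Q = 986.
ΔQ = -256, ΔP = 3.9. Midpoints: P̄ = 23.25, Q̄ = 1114.0.
ε = (ΔQ/ΔP)(P̄/Q̄) = (-256/3.9)(23.25/1114.0).

-1.37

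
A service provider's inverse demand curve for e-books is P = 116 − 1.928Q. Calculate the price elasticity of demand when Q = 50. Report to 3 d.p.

-0.203

At Q = 50, P = 116 − 1.928(50) = 19.60.
dP/dQ = −1.928, so dQ/dP = 1/(−1.928) = -0.519.
ε = (dQ/dP)(P/Q) = (-0.519)(19.60/50).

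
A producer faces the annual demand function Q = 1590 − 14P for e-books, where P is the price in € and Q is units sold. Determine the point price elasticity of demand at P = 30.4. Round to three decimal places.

-0.366

At P = 30.4, Q = 1164.400.
dQ/dP = −14.
ε = (dQ/dP)(P/Q) = (-14)(30.4/1164.400).
|ε| < 1, so demand is inelastic at this price.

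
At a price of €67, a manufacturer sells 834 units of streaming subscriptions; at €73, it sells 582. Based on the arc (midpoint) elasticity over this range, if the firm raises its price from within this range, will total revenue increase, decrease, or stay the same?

Arc ε = (-252/6)(70.00/708.0) ≈ -4.153.
|ε| = 4.15 > 1, so demand is elastic. A price rise therefore reduces total revenue.

decrease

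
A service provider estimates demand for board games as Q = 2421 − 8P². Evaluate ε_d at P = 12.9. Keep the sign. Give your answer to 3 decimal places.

-2.443

At P = 12.9, Q = 1089.720.
dQ/dP = −16P = -206.400.
ε = (dQ/dP)(P/Q) = (-206.400)(12.9/1089.720).
|ε| > 1, so demand is elastic at this price.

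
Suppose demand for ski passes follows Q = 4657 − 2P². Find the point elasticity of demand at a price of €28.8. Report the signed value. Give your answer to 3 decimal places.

At P = 28.8, Q = 2998.120.
dQ/dP = −4P = -115.200.
ε = (dQ/dP)(P/Q) = (-115.200)(28.8/2998.120).

-1.107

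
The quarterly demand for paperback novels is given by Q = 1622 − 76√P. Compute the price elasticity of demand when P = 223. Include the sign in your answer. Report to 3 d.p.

-1.165

At P = 223, Q = 487.078.
dQ/dP = −76/(2√P) = -2.545.
ε = (dQ/dP)(P/Q) = (-2.545)(223/487.078).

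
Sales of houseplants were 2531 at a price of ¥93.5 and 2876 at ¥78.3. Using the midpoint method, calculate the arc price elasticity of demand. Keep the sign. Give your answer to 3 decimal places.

ΔQ = 2876 − 2531 = 345; ΔP = 78.3 − 93.5 = -15.2.
Midpoints: P̄ = 85.90, Q̄ = 2703.5.
ε = (ΔQ/ΔP)(P̄/Q̄) = (345/-15.2)(85.90/2703.5).

-0.721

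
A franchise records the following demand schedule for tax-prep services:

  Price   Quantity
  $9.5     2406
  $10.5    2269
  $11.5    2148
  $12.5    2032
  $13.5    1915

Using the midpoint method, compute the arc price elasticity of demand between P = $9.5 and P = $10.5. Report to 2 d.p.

-0.59

At P = 9.5, Q = 2406; at P = 10.5, Q = 2269.
ΔQ = -137, ΔP = 1.0. Midpoints: P̄ = 10.00, Q̄ = 2337.5.
ε = (ΔQ/ΔP)(P̄/Q̄) = (-137/1.0)(10.00/2337.5).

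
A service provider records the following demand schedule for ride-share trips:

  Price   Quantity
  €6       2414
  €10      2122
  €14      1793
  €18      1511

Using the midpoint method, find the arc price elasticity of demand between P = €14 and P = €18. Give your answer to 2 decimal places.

At P = 14, Q = 1793; at P = 18, Q = 1511.
ΔQ = -282, ΔP = 4. Midpoints: P̄ = 16.00, Q̄ = 1652.0.
ε = (ΔQ/ΔP)(P̄/Q̄) = (-282/4)(16.00/1652.0).

-0.68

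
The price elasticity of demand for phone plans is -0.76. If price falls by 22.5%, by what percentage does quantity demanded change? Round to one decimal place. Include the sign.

%ΔQ ≈ ε × %ΔP = (-0.76)(-22.5%) = 17.10%.

17.1%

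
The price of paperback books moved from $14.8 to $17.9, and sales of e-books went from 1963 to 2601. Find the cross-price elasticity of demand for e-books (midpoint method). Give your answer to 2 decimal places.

1.47

ΔQ_x = 2601 − 1963 = 638; ΔP_y = 17.9 − 14.8 = 3.1.
Midpoints: P̄_y = 16.35, Q̄_x = 2282.0.
ε_xy = (ΔQ_x/ΔP_y)(P̄_y/Q̄_x) = (638/3.1)(16.35/2282.0).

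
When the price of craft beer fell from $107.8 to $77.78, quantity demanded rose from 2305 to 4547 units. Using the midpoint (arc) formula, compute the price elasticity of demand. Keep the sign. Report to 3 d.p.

ΔQ = 4547 − 2305 = 2242; ΔP = 77.78 − 107.8 = -30.02.
Midpoints: P̄ = 92.79, Q̄ = 3426.0.
ε = (ΔQ/ΔP)(P̄/Q̄) = (2242/-30.02)(92.79/3426.0).

-2.023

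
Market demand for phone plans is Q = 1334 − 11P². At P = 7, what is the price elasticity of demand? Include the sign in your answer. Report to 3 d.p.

At P = 7, Q = 795.
dQ/dP = −22P = -154.
ε = (dQ/dP)(P/Q) = (-154)(7/795).
|ε| > 1, so demand is elastic at this price.

-1.356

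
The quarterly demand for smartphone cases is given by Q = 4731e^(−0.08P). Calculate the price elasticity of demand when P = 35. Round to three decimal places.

-2.800

At P = 35, Q = 287.692.
dQ/dP = −0.08·4731e^(−0.08P) = −0.08Q = -23.015.
ε = (dQ/dP)(P/Q) = (-23.015)(35/287.692).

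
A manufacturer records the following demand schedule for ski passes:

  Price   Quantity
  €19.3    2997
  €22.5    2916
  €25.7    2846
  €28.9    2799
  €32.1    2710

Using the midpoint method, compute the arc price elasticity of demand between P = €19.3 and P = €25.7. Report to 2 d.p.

At P = 19.3, Q = 2997; at P = 25.7, Q = 2846.
ΔQ = -151, ΔP = 6.4. Midpoints: P̄ = 22.50, Q̄ = 2921.5.
ε = (ΔQ/ΔP)(P̄/Q̄) = (-151/6.4)(22.50/2921.5).

-0.18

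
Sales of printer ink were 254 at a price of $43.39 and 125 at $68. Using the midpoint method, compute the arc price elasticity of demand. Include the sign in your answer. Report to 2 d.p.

-1.54

ΔQ = 125 − 254 = -129; ΔP = 68 − 43.39 = 24.61.
Midpoints: P̄ = 55.70, Q̄ = 189.5.
ε = (ΔQ/ΔP)(P̄/Q̄) = (-129/24.61)(55.70/189.5).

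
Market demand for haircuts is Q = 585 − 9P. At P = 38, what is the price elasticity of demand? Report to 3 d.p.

-1.407

At P = 38, Q = 243.
dQ/dP = −9.
ε = (dQ/dP)(P/Q) = (-9)(38/243).
|ε| > 1, so demand is elastic at this price.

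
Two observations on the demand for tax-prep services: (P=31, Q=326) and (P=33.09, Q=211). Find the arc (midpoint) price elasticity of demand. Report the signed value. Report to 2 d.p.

-6.57

ΔQ = 211 − 326 = -115; ΔP = 33.09 − 31 = 2.09.
Midpoints: P̄ = 32.05, Q̄ = 268.5.
ε = (ΔQ/ΔP)(P̄/Q̄) = (-115/2.09)(32.05/268.5).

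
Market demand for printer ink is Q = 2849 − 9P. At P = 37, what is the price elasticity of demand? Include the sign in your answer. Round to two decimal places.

-0.13

At P = 37, Q = 2516.
dQ/dP = −9.
ε = (dQ/dP)(P/Q) = (-9)(37/2516).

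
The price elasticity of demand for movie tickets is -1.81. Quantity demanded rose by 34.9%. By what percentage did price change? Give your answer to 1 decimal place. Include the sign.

%ΔP ≈ %ΔQ / ε = (34.9%)/(-1.81) = -19.28%.

-19.3%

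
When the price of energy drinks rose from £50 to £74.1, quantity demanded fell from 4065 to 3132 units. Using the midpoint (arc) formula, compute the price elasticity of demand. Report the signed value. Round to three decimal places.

ΔQ = 3132 − 4065 = -933; ΔP = 74.1 − 50 = 24.1.
Midpoints: P̄ = 62.05, Q̄ = 3598.5.
ε = (ΔQ/ΔP)(P̄/Q̄) = (-933/24.1)(62.05/3598.5).

-0.668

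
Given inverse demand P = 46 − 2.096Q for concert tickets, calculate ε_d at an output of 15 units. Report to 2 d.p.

At Q = 15, P = 46 − 2.096(15) = 14.56.
dP/dQ = −2.096, so dQ/dP = 1/(−2.096) = -0.477.
ε = (dQ/dP)(P/Q) = (-0.477)(14.56/15).

-0.46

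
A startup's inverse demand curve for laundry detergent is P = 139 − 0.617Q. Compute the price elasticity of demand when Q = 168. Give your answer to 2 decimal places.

-0.34

At Q = 168, P = 139 − 0.617(168) = 35.34.
dP/dQ = −0.617, so dQ/dP = 1/(−0.617) = -1.621.
ε = (dQ/dP)(P/Q) = (-1.621)(35.34/168).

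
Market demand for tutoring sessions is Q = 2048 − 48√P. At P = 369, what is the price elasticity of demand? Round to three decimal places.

-0.409

At P = 369, Q = 1125.950.
dQ/dP = −48/(2√P) = -1.249.
ε = (dQ/dP)(P/Q) = (-1.249)(369/1125.950).
|ε| < 1, so demand is inelastic at this price.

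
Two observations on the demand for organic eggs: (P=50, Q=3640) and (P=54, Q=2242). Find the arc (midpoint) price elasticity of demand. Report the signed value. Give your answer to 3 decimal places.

-6.180

ΔQ = 2242 − 3640 = -1398; ΔP = 54 − 50 = 4.
Midpoints: P̄ = 52.00, Q̄ = 2941.0.
ε = (ΔQ/ΔP)(P̄/Q̄) = (-1398/4)(52.00/2941.0).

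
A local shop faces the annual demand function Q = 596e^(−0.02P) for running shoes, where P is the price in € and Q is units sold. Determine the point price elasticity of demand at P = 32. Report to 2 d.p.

At P = 32, Q = 314.266.
dQ/dP = −0.02·596e^(−0.02P) = −0.02Q = -6.285.
ε = (dQ/dP)(P/Q) = (-6.285)(32/314.266).

-0.64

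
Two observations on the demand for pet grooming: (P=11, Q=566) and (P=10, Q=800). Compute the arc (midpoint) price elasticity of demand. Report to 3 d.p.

ΔQ = 800 − 566 = 234; ΔP = 10 − 11 = -1.
Midpoints: P̄ = 10.50, Q̄ = 683.0.
ε = (ΔQ/ΔP)(P̄/Q̄) = (234/-1)(10.50/683.0).

-3.597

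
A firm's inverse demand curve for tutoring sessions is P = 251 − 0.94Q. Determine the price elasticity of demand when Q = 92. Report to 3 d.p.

At Q = 92, P = 251 − 0.94(92) = 164.52.
dP/dQ = −0.94, so dQ/dP = 1/(−0.94) = -1.064.
ε = (dQ/dP)(P/Q) = (-1.064)(164.52/92).

-1.902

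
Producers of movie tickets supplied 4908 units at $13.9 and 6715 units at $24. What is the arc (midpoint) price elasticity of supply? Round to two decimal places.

ΔQ = 6715 − 4908 = 1807; ΔP = 24 − 13.9 = 10.1.
Midpoints: P̄ = 18.95, Q̄ = 5811.5.
ε_s = (ΔQ/ΔP)(P̄/Q̄) = (1807/10.1)(18.95/5811.5).

0.58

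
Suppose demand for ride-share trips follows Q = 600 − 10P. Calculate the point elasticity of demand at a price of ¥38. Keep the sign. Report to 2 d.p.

At P = 38, Q = 220.
dQ/dP = −10.
ε = (dQ/dP)(P/Q) = (-10)(38/220).

-1.73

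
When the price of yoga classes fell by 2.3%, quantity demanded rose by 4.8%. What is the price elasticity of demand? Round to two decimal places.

-2.09

ε = %ΔQ / %ΔP = (4.8)/(-2.3) = -2.087.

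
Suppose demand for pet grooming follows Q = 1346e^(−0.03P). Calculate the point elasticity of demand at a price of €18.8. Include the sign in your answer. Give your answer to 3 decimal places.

At P = 18.8, Q = 765.778.
dQ/dP = −0.03·1346e^(−0.03P) = −0.03Q = -22.973.
ε = (dQ/dP)(P/Q) = (-22.973)(18.8/765.778).

-0.564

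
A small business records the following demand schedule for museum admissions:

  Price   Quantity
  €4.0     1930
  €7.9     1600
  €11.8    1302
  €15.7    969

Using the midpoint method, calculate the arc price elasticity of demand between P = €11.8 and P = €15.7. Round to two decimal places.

At P = 11.8, Q = 1302; at P = 15.7, Q = 969.
ΔQ = -333, ΔP = 3.9. Midpoints: P̄ = 13.75, Q̄ = 1135.5.
ε = (ΔQ/ΔP)(P̄/Q̄) = (-333/3.9)(13.75/1135.5).

-1.03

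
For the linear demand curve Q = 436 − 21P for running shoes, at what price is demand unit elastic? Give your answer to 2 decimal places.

10.38

For linear demand Q = a − bP, ε = −bP/(a − bP). |ε| = 1 when bP = a − bP, i.e. P = a/(2b).
P = 436/(2·21) = 436/42 = 10.3810.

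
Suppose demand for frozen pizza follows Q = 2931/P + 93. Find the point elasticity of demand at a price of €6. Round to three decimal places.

At P = 6, Q = 581.500.
dQ/dP = −2931/P² = -81.417.
ε = (dQ/dP)(P/Q) = (-81.417)(6/581.500).
|ε| < 1, so demand is inelastic at this price.

-0.840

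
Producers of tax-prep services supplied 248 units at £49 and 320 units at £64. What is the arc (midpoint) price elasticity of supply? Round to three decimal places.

0.955

ΔQ = 320 − 248 = 72; ΔP = 64 − 49 = 15.
Midpoints: P̄ = 56.50, Q̄ = 284.0.
ε_s = (ΔQ/ΔP)(P̄/Q̄) = (72/15)(56.50/284.0).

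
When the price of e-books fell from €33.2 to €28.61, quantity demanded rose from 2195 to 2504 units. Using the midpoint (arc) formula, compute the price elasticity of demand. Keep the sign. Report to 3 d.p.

-0.886

ΔQ = 2504 − 2195 = 309; ΔP = 28.61 − 33.2 = -4.59.
Midpoints: P̄ = 30.91, Q̄ = 2349.5.
ε = (ΔQ/ΔP)(P̄/Q̄) = (309/-4.59)(30.91/2349.5).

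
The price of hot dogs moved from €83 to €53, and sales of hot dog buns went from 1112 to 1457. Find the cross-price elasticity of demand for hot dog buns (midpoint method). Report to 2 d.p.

ΔQ_x = 1457 − 1112 = 345; ΔP_y = 53 − 83 = -30.
Midpoints: P̄_y = 68.00, Q̄_x = 1284.5.
ε_xy = (ΔQ_x/ΔP_y)(P̄_y/Q̄_x) = (345/-30)(68.00/1284.5).
ε_xy < 0, so the goods are complements.

-0.61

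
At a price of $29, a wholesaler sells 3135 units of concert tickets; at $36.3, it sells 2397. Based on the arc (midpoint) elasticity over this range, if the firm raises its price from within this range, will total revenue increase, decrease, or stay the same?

Arc ε = (-738/7.3)(32.65/2766.0) ≈ -1.193.
|ε| = 1.19 > 1, so demand is elastic. A price rise therefore reduces total revenue.

decrease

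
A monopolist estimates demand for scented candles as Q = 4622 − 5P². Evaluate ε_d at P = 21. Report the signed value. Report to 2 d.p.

-1.82

At P = 21, Q = 2417.
dQ/dP = −10P = -210.
ε = (dQ/dP)(P/Q) = (-210)(21/2417).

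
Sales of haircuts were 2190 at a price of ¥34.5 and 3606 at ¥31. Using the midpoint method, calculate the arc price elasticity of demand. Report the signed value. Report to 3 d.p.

-4.572

ΔQ = 3606 − 2190 = 1416; ΔP = 31 − 34.5 = -3.5.
Midpoints: P̄ = 32.75, Q̄ = 2898.0.
ε = (ΔQ/ΔP)(P̄/Q̄) = (1416/-3.5)(32.75/2898.0).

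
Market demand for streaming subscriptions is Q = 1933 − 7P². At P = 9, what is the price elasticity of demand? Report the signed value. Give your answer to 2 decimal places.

At P = 9, Q = 1366.
dQ/dP = −14P = -126.
ε = (dQ/dP)(P/Q) = (-126)(9/1366).

-0.83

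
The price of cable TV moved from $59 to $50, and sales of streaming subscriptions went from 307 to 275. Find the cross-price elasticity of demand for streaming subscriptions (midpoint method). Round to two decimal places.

0.67

ΔQ_x = 275 − 307 = -32; ΔP_y = 50 − 59 = -9.
Midpoints: P̄_y = 54.50, Q̄_x = 291.0.
ε_xy = (ΔQ_x/ΔP_y)(P̄_y/Q̄_x) = (-32/-9)(54.50/291.0).
ε_xy > 0, so the goods are substitutes.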